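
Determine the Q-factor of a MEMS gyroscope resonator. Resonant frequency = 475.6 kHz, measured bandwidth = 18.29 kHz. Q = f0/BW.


Step 1: Q = f0 / bandwidth
Step 2: Q = 475.6 / 18.29
Q = 26.0


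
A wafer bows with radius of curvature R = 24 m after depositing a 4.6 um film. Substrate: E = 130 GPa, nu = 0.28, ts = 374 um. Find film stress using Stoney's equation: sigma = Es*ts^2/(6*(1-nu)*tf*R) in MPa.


Step 1: Compute numerator: Es * ts^2 = 130 * 374^2 = 18183880 (GPa*um^2)
Step 2: Compute denominator (R in um): 6*(1-nu)*tf*R = 6*0.72*4.6*24e6 = 476928000.0 (um^2)
Step 3: sigma (GPa) = 18183880 / 476928000.0 = 3.8127e-02 GPa
Step 4: Convert to MPa (x1000): sigma = 38.1 MPa


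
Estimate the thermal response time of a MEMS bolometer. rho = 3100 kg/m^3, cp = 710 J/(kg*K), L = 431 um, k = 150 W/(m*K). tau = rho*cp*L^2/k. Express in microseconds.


Step 1: Convert L to m: L = 431e-6 m
Step 2: L^2 = (431e-6)^2 = 1.85761e-07 m^2
Step 3: tau = 3100 * 710 * 1.85761e-07 / 150 = 2.72573307e-03 s
Step 4: Convert to microseconds (multiply by 1e6).
tau = 2725.733 us


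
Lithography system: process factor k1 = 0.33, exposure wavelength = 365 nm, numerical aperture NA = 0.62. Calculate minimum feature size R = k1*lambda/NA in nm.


Step 1: Identify values: k1 = 0.33, lambda = 365 nm, NA = 0.62
Step 2: R = k1 * lambda / NA
R = 0.33 * 365 / 0.62
R = 194.3 nm


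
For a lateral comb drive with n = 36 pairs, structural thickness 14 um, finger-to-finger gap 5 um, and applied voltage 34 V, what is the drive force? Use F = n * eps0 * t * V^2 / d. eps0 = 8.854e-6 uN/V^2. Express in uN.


Step 1: Parameters: n=36, eps0=8.854e-6 uN/V^2, t=14 um, V=34 V, d=5 um
Step 2: V^2 = 1156
Step 3: F = 36 * 8.854e-6 * 14 * 1156 / 5
F = 1.032 uN


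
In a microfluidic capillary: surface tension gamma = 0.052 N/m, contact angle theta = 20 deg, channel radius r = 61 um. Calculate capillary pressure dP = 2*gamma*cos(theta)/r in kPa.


Step 1: cos(20 deg) = 0.9397
Step 2: Convert r to m: r = 61e-6 m
Step 3: dP = 2 * 0.052 * 0.9397 / 61e-6 = 1602.1 Pa
Step 4: Convert Pa to kPa (divide by 1000).
dP = 1.6 kPa


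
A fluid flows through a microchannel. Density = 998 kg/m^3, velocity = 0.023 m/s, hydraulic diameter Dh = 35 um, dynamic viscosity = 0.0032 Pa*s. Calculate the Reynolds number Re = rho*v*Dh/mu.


Step 1: Convert Dh to meters: Dh = 35e-6 m
Step 2: Re = rho * v * Dh / mu
Re = 998 * 0.023 * 35e-6 / 0.0032
Re = 0.251


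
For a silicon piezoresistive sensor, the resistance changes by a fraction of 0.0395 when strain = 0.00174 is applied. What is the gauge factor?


Step 1: Identify values.
dR/R = 0.0395, strain = 0.00174
Step 2: GF = (dR/R) / strain = 0.0395 / 0.00174
GF = 22.7


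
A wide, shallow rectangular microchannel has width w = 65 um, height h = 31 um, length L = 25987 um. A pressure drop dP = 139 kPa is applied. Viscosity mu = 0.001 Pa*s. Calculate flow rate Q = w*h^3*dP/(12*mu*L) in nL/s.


Step 1: Convert all dimensions to SI (meters).
w = 65e-6 m, h = 31e-6 m, L = 25987e-6 m, dP = 139e3 Pa
Step 2: Q = w * h^3 * dP / (12 * mu * L)
Q = 65e-6 * (31e-6)^3 * 139e3 / (12 * 0.001 * 25987e-6) = 8.6312927e-10 m^3/s
Step 3: Convert Q from m^3/s to nL/s (1 m^3 = 1e12 nL, so multiply by 1e12).
Q = 863.129 nL/s


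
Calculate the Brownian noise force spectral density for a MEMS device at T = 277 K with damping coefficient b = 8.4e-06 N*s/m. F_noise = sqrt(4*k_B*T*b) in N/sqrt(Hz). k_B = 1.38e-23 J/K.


Step 1: Compute 4 * k_B * T * b
= 4 * 1.38e-23 * 277 * 8.4e-06
= 1.2844e-25 N^2/Hz
Step 2: F_noise = sqrt(1.2844e-25)
F_noise = 3.58e-13 N/sqrt(Hz)


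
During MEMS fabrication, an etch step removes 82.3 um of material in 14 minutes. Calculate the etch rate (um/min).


Step 1: Etch rate = depth / time
Step 2: rate = 82.3 / 14
rate = 5.879 um/min


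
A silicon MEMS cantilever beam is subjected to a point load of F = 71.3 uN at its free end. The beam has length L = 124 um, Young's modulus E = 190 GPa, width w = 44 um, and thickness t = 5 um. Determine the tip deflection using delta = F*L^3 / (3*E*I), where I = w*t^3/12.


Step 1: Calculate the second moment of area.
I = w * t^3 / 12 = 44 * 5^3 / 12 = 458.3333 um^4
Step 2: Convert E to consistent units (1 GPa = 1000 uN/um^2).
E = 190 GPa = 190000 uN/um^2
Step 3: Calculate tip deflection.
delta = F * L^3 / (3 * E * I)
delta = 71.3 * 124^3 / (3 * 190000 * 458.3333)
delta = 0.5204 um


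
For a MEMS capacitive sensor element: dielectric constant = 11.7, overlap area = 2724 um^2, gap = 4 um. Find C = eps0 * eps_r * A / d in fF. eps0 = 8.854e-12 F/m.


Step 1: Convert area to m^2: A = 2724e-12 m^2
Step 2: Convert gap to m: d = 4e-6 m
Step 3: C = eps0 * eps_r * A / d
C = 8.854e-12 * 11.7 * 2724e-12 / 4e-6
Step 4: Convert to fF (multiply by 1e15).
C = 70.55 fF


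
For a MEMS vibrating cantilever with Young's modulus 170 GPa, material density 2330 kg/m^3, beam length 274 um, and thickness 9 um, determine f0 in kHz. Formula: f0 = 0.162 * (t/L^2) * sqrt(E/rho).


Step 1: Convert units to SI.
t_SI = 9e-6 m, L_SI = 274e-6 m
Step 2: Calculate sqrt(E/rho).
sqrt(170e9 / 2330) = 8541.74 m/s
Step 3: Compute f0.
f0 = 0.162 * 9e-6 / (274e-6)^2 * 8541.74 = 165883.3 Hz = 165.88 kHz


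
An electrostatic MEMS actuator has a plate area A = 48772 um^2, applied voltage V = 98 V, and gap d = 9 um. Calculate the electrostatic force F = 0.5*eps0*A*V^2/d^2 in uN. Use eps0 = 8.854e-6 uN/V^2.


Step 1: Identify parameters.
eps0 = 8.854e-6 uN/V^2, A = 48772 um^2, V = 98 V, d = 9 um
Step 2: Compute V^2 = 98^2 = 9604
Step 3: Compute d^2 = 9^2 = 81
Step 4: F = 0.5 * 8.854e-6 * 48772 * 9604 / 81
F = 25.6 uN


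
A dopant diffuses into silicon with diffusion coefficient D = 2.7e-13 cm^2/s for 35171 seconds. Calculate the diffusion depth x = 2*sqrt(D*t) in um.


Step 1: Compute D*t = 2.7e-13 * 35171 = 9.49617e-09 cm^2
Step 2: sqrt(D*t) = 9.74483e-05 cm
Step 3: x = 2 * 9.74483e-05 cm = 1.948966e-04 cm
Step 4: Convert to um (1 cm = 1e4 um): x = 1.949 um


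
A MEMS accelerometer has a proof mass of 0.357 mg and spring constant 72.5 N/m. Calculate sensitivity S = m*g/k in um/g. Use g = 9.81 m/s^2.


Step 1: Convert mass: m = 0.357 mg = 3.57e-07 kg
Step 2: S = m * g / k = 3.57e-07 * 9.81 / 72.5
Step 3: S = 4.83e-08 m/g
Step 4: Convert to um/g: S = 0.048 um/g


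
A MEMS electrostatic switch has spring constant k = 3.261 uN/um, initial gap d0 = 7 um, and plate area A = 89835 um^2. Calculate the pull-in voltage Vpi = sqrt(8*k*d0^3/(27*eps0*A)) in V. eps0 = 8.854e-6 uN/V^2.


Step 1: Compute numerator: 8 * k * d0^3 = 8 * 3.261 * 7^3 = 8948.184
Step 2: Compute denominator: 27 * eps0 * A = 27 * 8.854e-6 * 89835 = 21.475775
Step 3: Vpi = sqrt(8948.184 / 21.475775)
Vpi = 20.41 V


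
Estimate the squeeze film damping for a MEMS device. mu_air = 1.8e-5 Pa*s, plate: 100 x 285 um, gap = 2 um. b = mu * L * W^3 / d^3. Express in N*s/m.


Step 1: Convert to SI.
L = 100e-6 m, W = 285e-6 m, d = 2e-6 m
Step 2: W^3 = (285e-6)^3 = 2.31e-11 m^3
Step 3: d^3 = (2e-6)^3 = 8.00e-18 m^3
Step 4: b = 1.8e-5 * 100e-6 * 2.31e-11 / 8.00e-18
b = 5.21e-03 N*s/m


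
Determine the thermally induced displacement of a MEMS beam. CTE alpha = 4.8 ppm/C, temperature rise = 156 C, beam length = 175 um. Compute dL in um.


Step 1: Convert CTE: alpha = 4.8 ppm/C = 4.8e-6 /C
Step 2: dL = 4.8e-6 * 156 * 175
dL = 0.131 um


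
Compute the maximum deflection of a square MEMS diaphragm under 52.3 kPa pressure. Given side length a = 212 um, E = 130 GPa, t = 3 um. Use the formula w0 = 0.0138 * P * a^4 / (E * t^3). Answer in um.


Step 1: Convert pressure to compatible units (E is in GPa, so P in GPa).
P = 52.3 kPa = 52.3e-6 GPa
Step 2: Compute numerator: 0.0138 * P * a^4.
a^4 = 212^4 = 2019963136
numerator = 0.0138 * 52.3e-6 * 2019963136 = 1.45789e+03
Step 3: Compute denominator: E * t^3 = 130 * 3^3 = 3510
Step 4: w0 = numerator / denominator = 1.45789e+03 / 3510 = 0.4154 um


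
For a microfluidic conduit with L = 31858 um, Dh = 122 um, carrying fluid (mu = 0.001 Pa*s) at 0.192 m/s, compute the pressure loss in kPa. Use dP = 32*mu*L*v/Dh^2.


Step 1: Convert to SI: L = 31858e-6 m, Dh = 122e-6 m
Step 2: dP = 32 * 0.001 * 31858e-6 * 0.192 / (122e-6)^2
Step 3: dP = 13150.74 Pa
Step 4: Convert to kPa: dP = 13.15 kPa


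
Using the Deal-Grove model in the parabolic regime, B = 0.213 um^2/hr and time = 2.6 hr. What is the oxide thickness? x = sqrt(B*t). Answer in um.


Step 1: Compute B*t = 0.213 * 2.6 = 0.5538
Step 2: x = sqrt(0.5538)
x = 0.744 um


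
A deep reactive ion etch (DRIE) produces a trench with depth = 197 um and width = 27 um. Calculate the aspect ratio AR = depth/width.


Step 1: AR = depth / width
Step 2: AR = 197 / 27
AR = 7.3


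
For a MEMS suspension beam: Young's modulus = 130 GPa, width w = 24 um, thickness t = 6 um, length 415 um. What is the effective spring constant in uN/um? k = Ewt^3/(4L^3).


Step 1: Convert E to consistent units (1 GPa = 1000 uN/um^2).
E = 130 GPa = 130000 uN/um^2
Step 2: Compute t^3 = 6^3 = 216
Step 3: Compute L^3 = 415^3 = 71473375
Step 4: k = 130000 * 24 * 216 / (4 * 71473375)
k = 2.3572 uN/um


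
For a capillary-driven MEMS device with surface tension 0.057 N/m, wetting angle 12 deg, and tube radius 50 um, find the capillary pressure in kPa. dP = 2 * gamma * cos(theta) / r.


Step 1: cos(12 deg) = 0.9781
Step 2: Convert r to m: r = 50e-6 m
Step 3: dP = 2 * 0.057 * 0.9781 / 50e-6 = 2230.1 Pa
Step 4: Convert Pa to kPa (divide by 1000).
dP = 2.23 kPa


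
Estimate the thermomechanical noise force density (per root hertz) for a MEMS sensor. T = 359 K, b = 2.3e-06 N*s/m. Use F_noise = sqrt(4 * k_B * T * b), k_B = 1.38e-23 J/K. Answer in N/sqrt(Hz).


Step 1: Compute 4 * k_B * T * b
= 4 * 1.38e-23 * 359 * 2.3e-06
= 4.5579e-26 N^2/Hz
Step 2: F_noise = sqrt(4.5579e-26)
F_noise = 2.13e-13 N/sqrt(Hz)


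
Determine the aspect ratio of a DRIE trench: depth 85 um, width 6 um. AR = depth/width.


Step 1: AR = depth / width
Step 2: AR = 85 / 6
AR = 14.2


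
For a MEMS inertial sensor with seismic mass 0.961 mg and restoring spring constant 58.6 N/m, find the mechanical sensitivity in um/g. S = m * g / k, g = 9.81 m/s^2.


Step 1: Convert mass: m = 0.961 mg = 9.61e-07 kg
Step 2: S = m * g / k = 9.61e-07 * 9.81 / 58.6
Step 3: S = 1.61e-07 m/g
Step 4: Convert to um/g: S = 0.161 um/g


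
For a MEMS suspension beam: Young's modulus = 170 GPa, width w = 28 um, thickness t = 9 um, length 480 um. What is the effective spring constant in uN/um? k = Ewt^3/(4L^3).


Step 1: Convert E to consistent units (1 GPa = 1000 uN/um^2).
E = 170 GPa = 170000 uN/um^2
Step 2: Compute t^3 = 9^3 = 729
Step 3: Compute L^3 = 480^3 = 110592000
Step 4: k = 170000 * 28 * 729 / (4 * 110592000)
k = 7.8442 uN/um


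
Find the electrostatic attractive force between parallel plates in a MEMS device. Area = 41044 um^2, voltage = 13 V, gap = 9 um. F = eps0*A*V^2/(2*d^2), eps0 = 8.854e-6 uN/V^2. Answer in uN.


Step 1: Identify parameters.
eps0 = 8.854e-6 uN/V^2, A = 41044 um^2, V = 13 V, d = 9 um
Step 2: Compute V^2 = 13^2 = 169
Step 3: Compute d^2 = 9^2 = 81
Step 4: F = 0.5 * 8.854e-6 * 41044 * 169 / 81
F = 0.379 uN


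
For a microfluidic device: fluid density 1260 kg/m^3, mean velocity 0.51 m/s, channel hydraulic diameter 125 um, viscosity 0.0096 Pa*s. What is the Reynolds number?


Step 1: Convert Dh to meters: Dh = 125e-6 m
Step 2: Re = rho * v * Dh / mu
Re = 1260 * 0.51 * 125e-6 / 0.0096
Re = 8.367


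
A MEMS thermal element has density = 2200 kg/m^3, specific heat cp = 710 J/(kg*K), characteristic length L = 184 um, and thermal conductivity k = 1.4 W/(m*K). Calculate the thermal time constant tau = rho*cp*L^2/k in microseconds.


Step 1: Convert L to m: L = 184e-6 m
Step 2: L^2 = (184e-6)^2 = 3.3856e-08 m^2
Step 3: tau = 2200 * 710 * 3.3856e-08 / 1.4 = 3.777362286e-02 s
Step 4: Convert to microseconds (multiply by 1e6).
tau = 37773.623 us


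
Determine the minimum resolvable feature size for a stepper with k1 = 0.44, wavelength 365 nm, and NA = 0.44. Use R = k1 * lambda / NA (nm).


Step 1: Identify values: k1 = 0.44, lambda = 365 nm, NA = 0.44
Step 2: R = k1 * lambda / NA
R = 0.44 * 365 / 0.44
R = 365.0 nm


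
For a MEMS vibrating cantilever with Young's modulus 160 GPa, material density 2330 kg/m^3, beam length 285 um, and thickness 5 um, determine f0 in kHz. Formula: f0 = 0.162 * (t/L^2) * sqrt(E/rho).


Step 1: Convert units to SI.
t_SI = 5e-6 m, L_SI = 285e-6 m
Step 2: Calculate sqrt(E/rho).
sqrt(160e9 / 2330) = 8286.71 m/s
Step 3: Compute f0.
f0 = 0.162 * 5e-6 / (285e-6)^2 * 8286.71 = 82637.6 Hz = 82.64 kHz


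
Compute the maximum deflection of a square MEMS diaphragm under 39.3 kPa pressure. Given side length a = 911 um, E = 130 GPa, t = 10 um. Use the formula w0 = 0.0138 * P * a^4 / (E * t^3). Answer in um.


Step 1: Convert pressure to compatible units (E is in GPa, so P in GPa).
P = 39.3 kPa = 39.3e-6 GPa
Step 2: Compute numerator: 0.0138 * P * a^4.
a^4 = 911^4 = 688768866241
numerator = 0.0138 * 39.3e-6 * 688768866241 = 3.735469e+05
Step 3: Compute denominator: E * t^3 = 130 * 10^3 = 130000
Step 4: w0 = numerator / denominator = 3.735469e+05 / 130000 = 2.8734 um


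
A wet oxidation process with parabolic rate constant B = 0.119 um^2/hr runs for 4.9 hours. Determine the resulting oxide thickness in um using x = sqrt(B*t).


Step 1: Compute B*t = 0.119 * 4.9 = 0.5831
Step 2: x = sqrt(0.5831)
x = 0.764 um


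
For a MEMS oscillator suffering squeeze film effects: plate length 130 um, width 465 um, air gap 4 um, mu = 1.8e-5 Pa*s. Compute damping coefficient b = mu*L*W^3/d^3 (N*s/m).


Step 1: Convert to SI.
L = 130e-6 m, W = 465e-6 m, d = 4e-6 m
Step 2: W^3 = (465e-6)^3 = 1.01e-10 m^3
Step 3: d^3 = (4e-6)^3 = 6.40e-17 m^3
Step 4: b = 1.8e-5 * 130e-6 * 1.01e-10 / 6.40e-17
b = 3.68e-03 N*s/m


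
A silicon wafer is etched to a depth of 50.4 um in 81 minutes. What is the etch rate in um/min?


Step 1: Etch rate = depth / time
Step 2: rate = 50.4 / 81
rate = 0.622 um/min


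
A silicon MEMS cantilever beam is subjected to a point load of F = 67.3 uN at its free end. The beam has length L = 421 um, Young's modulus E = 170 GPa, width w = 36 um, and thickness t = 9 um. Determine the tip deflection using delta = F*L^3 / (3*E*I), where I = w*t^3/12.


Step 1: Calculate the second moment of area.
I = w * t^3 / 12 = 36 * 9^3 / 12 = 2187.0 um^4
Step 2: Convert E to consistent units (1 GPa = 1000 uN/um^2).
E = 170 GPa = 170000 uN/um^2
Step 3: Calculate tip deflection.
delta = F * L^3 / (3 * E * I)
delta = 67.3 * 421^3 / (3 * 170000 * 2187.0)
delta = 4.5024 um


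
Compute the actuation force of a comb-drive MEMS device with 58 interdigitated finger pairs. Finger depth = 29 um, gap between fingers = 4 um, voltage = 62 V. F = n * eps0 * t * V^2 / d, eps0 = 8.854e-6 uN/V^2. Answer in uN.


Step 1: Parameters: n=58, eps0=8.854e-6 uN/V^2, t=29 um, V=62 V, d=4 um
Step 2: V^2 = 3844
Step 3: F = 58 * 8.854e-6 * 29 * 3844 / 4
F = 14.312 uN


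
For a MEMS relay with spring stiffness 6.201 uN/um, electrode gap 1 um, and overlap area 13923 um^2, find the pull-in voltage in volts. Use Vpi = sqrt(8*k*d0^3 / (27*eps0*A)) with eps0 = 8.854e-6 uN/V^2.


Step 1: Compute numerator: 8 * k * d0^3 = 8 * 6.201 * 1^3 = 49.608
Step 2: Compute denominator: 27 * eps0 * A = 27 * 8.854e-6 * 13923 = 3.328405
Step 3: Vpi = sqrt(49.608 / 3.328405)
Vpi = 3.86 V


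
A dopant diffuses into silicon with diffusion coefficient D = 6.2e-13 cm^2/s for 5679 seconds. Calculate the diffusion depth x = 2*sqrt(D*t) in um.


Step 1: Compute D*t = 6.2e-13 * 5679 = 3.52098e-09 cm^2
Step 2: sqrt(D*t) = 5.93378e-05 cm
Step 3: x = 2 * 5.93378e-05 cm = 1.186756e-04 cm
Step 4: Convert to um (1 cm = 1e4 um): x = 1.187 um


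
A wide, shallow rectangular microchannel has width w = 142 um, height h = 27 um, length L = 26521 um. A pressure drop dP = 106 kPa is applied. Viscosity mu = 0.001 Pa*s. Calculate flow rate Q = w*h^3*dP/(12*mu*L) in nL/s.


Step 1: Convert all dimensions to SI (meters).
w = 142e-6 m, h = 27e-6 m, L = 26521e-6 m, dP = 106e3 Pa
Step 2: Q = w * h^3 * dP / (12 * mu * L)
Q = 142e-6 * (27e-6)^3 * 106e3 / (12 * 0.001 * 26521e-6) = 9.3092429e-10 m^3/s
Step 3: Convert Q from m^3/s to nL/s (1 m^3 = 1e12 nL, so multiply by 1e12).
Q = 930.924 nL/s


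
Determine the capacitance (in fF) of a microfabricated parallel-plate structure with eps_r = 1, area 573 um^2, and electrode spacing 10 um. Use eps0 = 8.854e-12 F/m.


Step 1: Convert area to m^2: A = 573e-12 m^2
Step 2: Convert gap to m: d = 10e-6 m
Step 3: C = eps0 * eps_r * A / d
C = 8.854e-12 * 1 * 573e-12 / 10e-6
Step 4: Convert to fF (multiply by 1e15).
C = 0.51 fF


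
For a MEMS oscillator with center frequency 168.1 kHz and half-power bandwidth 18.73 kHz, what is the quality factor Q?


Step 1: Q = f0 / bandwidth
Step 2: Q = 168.1 / 18.73
Q = 9.0


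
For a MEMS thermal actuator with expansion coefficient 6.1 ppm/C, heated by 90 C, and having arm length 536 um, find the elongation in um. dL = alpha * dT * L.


Step 1: Convert CTE: alpha = 6.1 ppm/C = 6.1e-6 /C
Step 2: dL = 6.1e-6 * 90 * 536
dL = 0.2943 um


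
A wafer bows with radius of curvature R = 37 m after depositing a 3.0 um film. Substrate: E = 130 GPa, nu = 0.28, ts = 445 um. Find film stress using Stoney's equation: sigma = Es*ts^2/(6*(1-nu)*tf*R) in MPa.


Step 1: Compute numerator: Es * ts^2 = 130 * 445^2 = 25743250 (GPa*um^2)
Step 2: Compute denominator (R in um): 6*(1-nu)*tf*R = 6*0.72*3.0*37e6 = 479520000.0 (um^2)
Step 3: sigma (GPa) = 25743250 / 479520000.0 = 5.3685e-02 GPa
Step 4: Convert to MPa (x1000): sigma = 53.7 MPa


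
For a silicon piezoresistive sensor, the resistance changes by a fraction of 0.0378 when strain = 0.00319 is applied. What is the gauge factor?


Step 1: Identify values.
dR/R = 0.0378, strain = 0.00319
Step 2: GF = (dR/R) / strain = 0.0378 / 0.00319
GF = 11.8


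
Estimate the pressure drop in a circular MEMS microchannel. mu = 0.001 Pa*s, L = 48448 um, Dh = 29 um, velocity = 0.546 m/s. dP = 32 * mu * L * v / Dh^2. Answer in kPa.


Step 1: Convert to SI: L = 48448e-6 m, Dh = 29e-6 m
Step 2: dP = 32 * 0.001 * 48448e-6 * 0.546 / (29e-6)^2
Step 3: dP = 1006520.16 Pa
Step 4: Convert to kPa: dP = 1006.52 kPa


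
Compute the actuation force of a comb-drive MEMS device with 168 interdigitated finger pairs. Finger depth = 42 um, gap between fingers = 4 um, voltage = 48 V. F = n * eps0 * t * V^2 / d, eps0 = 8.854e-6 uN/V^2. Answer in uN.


Step 1: Parameters: n=168, eps0=8.854e-6 uN/V^2, t=42 um, V=48 V, d=4 um
Step 2: V^2 = 2304
Step 3: F = 168 * 8.854e-6 * 42 * 2304 / 4
F = 35.985 uN


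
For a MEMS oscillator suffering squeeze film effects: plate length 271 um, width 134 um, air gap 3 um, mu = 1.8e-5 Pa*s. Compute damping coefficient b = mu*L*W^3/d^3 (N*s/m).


Step 1: Convert to SI.
L = 271e-6 m, W = 134e-6 m, d = 3e-6 m
Step 2: W^3 = (134e-6)^3 = 2.41e-12 m^3
Step 3: d^3 = (3e-6)^3 = 2.70e-17 m^3
Step 4: b = 1.8e-5 * 271e-6 * 2.41e-12 / 2.70e-17
b = 4.35e-04 N*s/m


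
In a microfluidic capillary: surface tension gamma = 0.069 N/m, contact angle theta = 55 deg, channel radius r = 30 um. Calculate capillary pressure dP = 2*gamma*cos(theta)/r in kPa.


Step 1: cos(55 deg) = 0.5736
Step 2: Convert r to m: r = 30e-6 m
Step 3: dP = 2 * 0.069 * 0.5736 / 30e-6 = 2638.6 Pa
Step 4: Convert Pa to kPa (divide by 1000).
dP = 2.64 kPa


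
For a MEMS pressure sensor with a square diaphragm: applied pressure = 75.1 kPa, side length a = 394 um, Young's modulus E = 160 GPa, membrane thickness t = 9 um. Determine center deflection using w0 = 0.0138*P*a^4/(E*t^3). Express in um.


Step 1: Convert pressure to compatible units (E is in GPa, so P in GPa).
P = 75.1 kPa = 75.1e-6 GPa
Step 2: Compute numerator: 0.0138 * P * a^4.
a^4 = 394^4 = 24098215696
numerator = 0.0138 * 75.1e-6 * 24098215696 = 2.49749e+04
Step 3: Compute denominator: E * t^3 = 160 * 9^3 = 116640
Step 4: w0 = numerator / denominator = 2.49749e+04 / 116640 = 0.2141 um


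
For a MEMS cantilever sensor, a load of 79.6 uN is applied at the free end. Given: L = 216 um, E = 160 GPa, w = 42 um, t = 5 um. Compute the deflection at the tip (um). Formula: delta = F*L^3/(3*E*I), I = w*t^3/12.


Step 1: Calculate the second moment of area.
I = w * t^3 / 12 = 42 * 5^3 / 12 = 437.5 um^4
Step 2: Convert E to consistent units (1 GPa = 1000 uN/um^2).
E = 160 GPa = 160000 uN/um^2
Step 3: Calculate tip deflection.
delta = F * L^3 / (3 * E * I)
delta = 79.6 * 216^3 / (3 * 160000 * 437.5)
delta = 3.8199 um


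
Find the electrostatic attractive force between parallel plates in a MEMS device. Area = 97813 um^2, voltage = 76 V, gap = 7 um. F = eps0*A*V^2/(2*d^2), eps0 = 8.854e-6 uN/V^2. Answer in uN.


Step 1: Identify parameters.
eps0 = 8.854e-6 uN/V^2, A = 97813 um^2, V = 76 V, d = 7 um
Step 2: Compute V^2 = 76^2 = 5776
Step 3: Compute d^2 = 7^2 = 49
Step 4: F = 0.5 * 8.854e-6 * 97813 * 5776 / 49
F = 51.043 uN


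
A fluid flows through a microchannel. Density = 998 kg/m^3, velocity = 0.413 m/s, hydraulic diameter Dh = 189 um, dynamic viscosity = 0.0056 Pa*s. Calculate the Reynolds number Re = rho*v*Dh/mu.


Step 1: Convert Dh to meters: Dh = 189e-6 m
Step 2: Re = rho * v * Dh / mu
Re = 998 * 0.413 * 189e-6 / 0.0056
Re = 13.911


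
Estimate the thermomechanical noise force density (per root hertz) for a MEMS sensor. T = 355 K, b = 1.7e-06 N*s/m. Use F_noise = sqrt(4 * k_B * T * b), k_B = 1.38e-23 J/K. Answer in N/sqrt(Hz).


Step 1: Compute 4 * k_B * T * b
= 4 * 1.38e-23 * 355 * 1.7e-06
= 3.3313e-26 N^2/Hz
Step 2: F_noise = sqrt(3.3313e-26)
F_noise = 1.83e-13 N/sqrt(Hz)


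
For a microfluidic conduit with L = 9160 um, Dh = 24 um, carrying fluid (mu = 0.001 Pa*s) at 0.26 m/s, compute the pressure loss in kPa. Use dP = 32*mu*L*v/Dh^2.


Step 1: Convert to SI: L = 9160e-6 m, Dh = 24e-6 m
Step 2: dP = 32 * 0.001 * 9160e-6 * 0.26 / (24e-6)^2
Step 3: dP = 132311.11 Pa
Step 4: Convert to kPa: dP = 132.31 kPa


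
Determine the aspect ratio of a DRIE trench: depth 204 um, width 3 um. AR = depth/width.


Step 1: AR = depth / width
Step 2: AR = 204 / 3
AR = 68.0


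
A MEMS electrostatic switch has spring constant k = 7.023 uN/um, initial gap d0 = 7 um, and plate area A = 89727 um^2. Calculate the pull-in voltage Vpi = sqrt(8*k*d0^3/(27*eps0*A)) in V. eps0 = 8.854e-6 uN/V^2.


Step 1: Compute numerator: 8 * k * d0^3 = 8 * 7.023 * 7^3 = 19271.112
Step 2: Compute denominator: 27 * eps0 * A = 27 * 8.854e-6 * 89727 = 21.449957
Step 3: Vpi = sqrt(19271.112 / 21.449957)
Vpi = 29.97 V


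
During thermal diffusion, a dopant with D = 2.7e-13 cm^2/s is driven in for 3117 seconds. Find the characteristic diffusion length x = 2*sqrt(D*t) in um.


Step 1: Compute D*t = 2.7e-13 * 3117 = 8.4159e-10 cm^2
Step 2: sqrt(D*t) = 2.901e-05 cm
Step 3: x = 2 * 2.901e-05 cm = 5.802e-05 cm
Step 4: Convert to um (1 cm = 1e4 um): x = 0.58 um


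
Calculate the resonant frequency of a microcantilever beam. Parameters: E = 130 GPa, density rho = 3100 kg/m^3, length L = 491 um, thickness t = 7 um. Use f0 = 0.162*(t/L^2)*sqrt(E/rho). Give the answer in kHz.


Step 1: Convert units to SI.
t_SI = 7e-6 m, L_SI = 491e-6 m
Step 2: Calculate sqrt(E/rho).
sqrt(130e9 / 3100) = 6475.76 m/s
Step 3: Compute f0.
f0 = 0.162 * 7e-6 / (491e-6)^2 * 6475.76 = 30460.8 Hz = 30.46 kHz


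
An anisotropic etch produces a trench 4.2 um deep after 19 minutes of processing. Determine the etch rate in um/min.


Step 1: Etch rate = depth / time
Step 2: rate = 4.2 / 19
rate = 0.221 um/min


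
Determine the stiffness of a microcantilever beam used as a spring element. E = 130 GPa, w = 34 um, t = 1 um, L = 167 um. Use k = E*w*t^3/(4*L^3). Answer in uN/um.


Step 1: Convert E to consistent units (1 GPa = 1000 uN/um^2).
E = 130 GPa = 130000 uN/um^2
Step 2: Compute t^3 = 1^3 = 1
Step 3: Compute L^3 = 167^3 = 4657463
Step 4: k = 130000 * 34 * 1 / (4 * 4657463)
k = 0.2373 uN/um


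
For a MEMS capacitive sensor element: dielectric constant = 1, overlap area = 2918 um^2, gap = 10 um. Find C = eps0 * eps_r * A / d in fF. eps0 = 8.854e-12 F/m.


Step 1: Convert area to m^2: A = 2918e-12 m^2
Step 2: Convert gap to m: d = 10e-6 m
Step 3: C = eps0 * eps_r * A / d
C = 8.854e-12 * 1 * 2918e-12 / 10e-6
Step 4: Convert to fF (multiply by 1e15).
C = 2.58 fF


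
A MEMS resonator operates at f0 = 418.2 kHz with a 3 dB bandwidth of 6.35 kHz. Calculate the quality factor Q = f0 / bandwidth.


Step 1: Q = f0 / bandwidth
Step 2: Q = 418.2 / 6.35
Q = 65.9


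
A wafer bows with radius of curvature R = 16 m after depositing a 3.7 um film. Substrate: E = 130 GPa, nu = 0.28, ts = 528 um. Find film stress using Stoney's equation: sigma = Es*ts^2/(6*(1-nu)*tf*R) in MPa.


Step 1: Compute numerator: Es * ts^2 = 130 * 528^2 = 36241920 (GPa*um^2)
Step 2: Compute denominator (R in um): 6*(1-nu)*tf*R = 6*0.72*3.7*16e6 = 255744000.0 (um^2)
Step 3: sigma (GPa) = 36241920 / 255744000.0 = 1.41712e-01 GPa
Step 4: Convert to MPa (x1000): sigma = 141.7 MPa


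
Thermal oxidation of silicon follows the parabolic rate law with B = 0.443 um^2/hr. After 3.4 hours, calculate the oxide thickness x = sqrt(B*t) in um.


Step 1: Compute B*t = 0.443 * 3.4 = 1.5062
Step 2: x = sqrt(1.5062)
x = 1.227 um


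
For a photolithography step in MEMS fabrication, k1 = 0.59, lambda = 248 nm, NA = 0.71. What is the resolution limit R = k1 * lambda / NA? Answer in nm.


Step 1: Identify values: k1 = 0.59, lambda = 248 nm, NA = 0.71
Step 2: R = k1 * lambda / NA
R = 0.59 * 248 / 0.71
R = 206.1 nm


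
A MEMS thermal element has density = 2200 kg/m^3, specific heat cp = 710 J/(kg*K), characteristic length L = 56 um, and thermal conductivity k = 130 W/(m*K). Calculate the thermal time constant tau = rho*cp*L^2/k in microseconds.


Step 1: Convert L to m: L = 56e-6 m
Step 2: L^2 = (56e-6)^2 = 3.136e-09 m^2
Step 3: tau = 2200 * 710 * 3.136e-09 / 130 = 3.76802e-05 s
Step 4: Convert to microseconds (multiply by 1e6).
tau = 37.68 us


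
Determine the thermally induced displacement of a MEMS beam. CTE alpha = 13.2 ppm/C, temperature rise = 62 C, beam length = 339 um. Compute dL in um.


Step 1: Convert CTE: alpha = 13.2 ppm/C = 13.2e-6 /C
Step 2: dL = 13.2e-6 * 62 * 339
dL = 0.2774 um


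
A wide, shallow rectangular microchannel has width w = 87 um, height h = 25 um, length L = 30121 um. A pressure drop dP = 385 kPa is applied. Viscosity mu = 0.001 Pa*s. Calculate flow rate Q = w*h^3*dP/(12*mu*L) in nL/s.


Step 1: Convert all dimensions to SI (meters).
w = 87e-6 m, h = 25e-6 m, L = 30121e-6 m, dP = 385e3 Pa
Step 2: Q = w * h^3 * dP / (12 * mu * L)
Q = 87e-6 * (25e-6)^3 * 385e3 / (12 * 0.001 * 30121e-6) = 1.44793603e-09 m^3/s
Step 3: Convert Q from m^3/s to nL/s (1 m^3 = 1e12 nL, so multiply by 1e12).
Q = 1447.936 nL/s


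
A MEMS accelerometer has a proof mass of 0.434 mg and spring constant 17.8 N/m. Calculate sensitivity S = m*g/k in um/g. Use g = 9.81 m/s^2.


Step 1: Convert mass: m = 0.434 mg = 4.34e-07 kg
Step 2: S = m * g / k = 4.34e-07 * 9.81 / 17.8
Step 3: S = 2.39e-07 m/g
Step 4: Convert to um/g: S = 0.239 um/g


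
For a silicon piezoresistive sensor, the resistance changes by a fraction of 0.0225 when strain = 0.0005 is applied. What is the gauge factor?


Step 1: Identify values.
dR/R = 0.0225, strain = 0.0005
Step 2: GF = (dR/R) / strain = 0.0225 / 0.0005
GF = 45.0


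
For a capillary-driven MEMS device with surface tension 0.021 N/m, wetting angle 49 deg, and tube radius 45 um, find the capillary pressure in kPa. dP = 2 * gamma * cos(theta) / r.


Step 1: cos(49 deg) = 0.6561
Step 2: Convert r to m: r = 45e-6 m
Step 3: dP = 2 * 0.021 * 0.6561 / 45e-6 = 612.4 Pa
Step 4: Convert Pa to kPa (divide by 1000).
dP = 0.61 kPa


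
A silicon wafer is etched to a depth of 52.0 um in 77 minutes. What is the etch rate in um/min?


Step 1: Etch rate = depth / time
Step 2: rate = 52.0 / 77
rate = 0.675 um/min


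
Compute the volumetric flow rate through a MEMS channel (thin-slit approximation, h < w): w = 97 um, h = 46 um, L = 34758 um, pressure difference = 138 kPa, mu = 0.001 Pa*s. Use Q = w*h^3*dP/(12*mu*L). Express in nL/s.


Step 1: Convert all dimensions to SI (meters).
w = 97e-6 m, h = 46e-6 m, L = 34758e-6 m, dP = 138e3 Pa
Step 2: Q = w * h^3 * dP / (12 * mu * L)
Q = 97e-6 * (46e-6)^3 * 138e3 / (12 * 0.001 * 34758e-6) = 3.12383647e-09 m^3/s
Step 3: Convert Q from m^3/s to nL/s (1 m^3 = 1e12 nL, so multiply by 1e12).
Q = 3123.836 nL/s


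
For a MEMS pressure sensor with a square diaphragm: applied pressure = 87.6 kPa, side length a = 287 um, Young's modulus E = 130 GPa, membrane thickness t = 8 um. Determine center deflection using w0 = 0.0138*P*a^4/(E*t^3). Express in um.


Step 1: Convert pressure to compatible units (E is in GPa, so P in GPa).
P = 87.6 kPa = 87.6e-6 GPa
Step 2: Compute numerator: 0.0138 * P * a^4.
a^4 = 287^4 = 6784652161
numerator = 0.0138 * 87.6e-6 * 6784652161 = 8.20183e+03
Step 3: Compute denominator: E * t^3 = 130 * 8^3 = 66560
Step 4: w0 = numerator / denominator = 8.20183e+03 / 66560 = 0.1232 um


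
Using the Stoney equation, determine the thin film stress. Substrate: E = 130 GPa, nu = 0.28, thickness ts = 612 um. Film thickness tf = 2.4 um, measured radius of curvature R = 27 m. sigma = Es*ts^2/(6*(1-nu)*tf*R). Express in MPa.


Step 1: Compute numerator: Es * ts^2 = 130 * 612^2 = 48690720 (GPa*um^2)
Step 2: Compute denominator (R in um): 6*(1-nu)*tf*R = 6*0.72*2.4*27e6 = 279936000.0 (um^2)
Step 3: sigma (GPa) = 48690720 / 279936000.0 = 1.73935e-01 GPa
Step 4: Convert to MPa (x1000): sigma = 173.9 MPa


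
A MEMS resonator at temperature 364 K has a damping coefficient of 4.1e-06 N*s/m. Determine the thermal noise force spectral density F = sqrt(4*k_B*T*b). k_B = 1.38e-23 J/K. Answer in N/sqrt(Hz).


Step 1: Compute 4 * k_B * T * b
= 4 * 1.38e-23 * 364 * 4.1e-06
= 8.2380e-26 N^2/Hz
Step 2: F_noise = sqrt(8.2380e-26)
F_noise = 2.87e-13 N/sqrt(Hz)


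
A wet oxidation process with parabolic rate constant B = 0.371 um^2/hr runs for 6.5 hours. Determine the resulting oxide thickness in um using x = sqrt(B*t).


Step 1: Compute B*t = 0.371 * 6.5 = 2.4115
Step 2: x = sqrt(2.4115)
x = 1.553 um


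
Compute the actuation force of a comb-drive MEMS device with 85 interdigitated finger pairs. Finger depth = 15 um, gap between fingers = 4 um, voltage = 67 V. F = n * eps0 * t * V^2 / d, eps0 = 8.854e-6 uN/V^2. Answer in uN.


Step 1: Parameters: n=85, eps0=8.854e-6 uN/V^2, t=15 um, V=67 V, d=4 um
Step 2: V^2 = 4489
Step 3: F = 85 * 8.854e-6 * 15 * 4489 / 4
F = 12.669 uN


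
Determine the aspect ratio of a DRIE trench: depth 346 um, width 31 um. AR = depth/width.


Step 1: AR = depth / width
Step 2: AR = 346 / 31
AR = 11.2


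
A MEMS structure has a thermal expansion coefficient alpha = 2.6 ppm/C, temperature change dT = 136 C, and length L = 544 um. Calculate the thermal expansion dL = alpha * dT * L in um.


Step 1: Convert CTE: alpha = 2.6 ppm/C = 2.6e-6 /C
Step 2: dL = 2.6e-6 * 136 * 544
dL = 0.1924 um


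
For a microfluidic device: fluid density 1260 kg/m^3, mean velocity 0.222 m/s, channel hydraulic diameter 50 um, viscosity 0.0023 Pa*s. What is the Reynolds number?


Step 1: Convert Dh to meters: Dh = 50e-6 m
Step 2: Re = rho * v * Dh / mu
Re = 1260 * 0.222 * 50e-6 / 0.0023
Re = 6.081


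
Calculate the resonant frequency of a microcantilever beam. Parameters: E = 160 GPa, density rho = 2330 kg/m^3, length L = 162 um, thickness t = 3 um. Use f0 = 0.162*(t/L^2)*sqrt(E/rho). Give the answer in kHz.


Step 1: Convert units to SI.
t_SI = 3e-6 m, L_SI = 162e-6 m
Step 2: Calculate sqrt(E/rho).
sqrt(160e9 / 2330) = 8286.71 m/s
Step 3: Compute f0.
f0 = 0.162 * 3e-6 / (162e-6)^2 * 8286.71 = 153457.6 Hz = 153.46 kHz


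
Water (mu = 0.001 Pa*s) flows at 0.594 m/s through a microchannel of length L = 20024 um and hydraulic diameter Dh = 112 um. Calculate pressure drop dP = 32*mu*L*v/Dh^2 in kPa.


Step 1: Convert to SI: L = 20024e-6 m, Dh = 112e-6 m
Step 2: dP = 32 * 0.001 * 20024e-6 * 0.594 / (112e-6)^2
Step 3: dP = 30342.49 Pa
Step 4: Convert to kPa: dP = 30.34 kPa


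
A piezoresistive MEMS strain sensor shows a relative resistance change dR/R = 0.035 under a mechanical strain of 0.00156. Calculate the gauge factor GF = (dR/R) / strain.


Step 1: Identify values.
dR/R = 0.035, strain = 0.00156
Step 2: GF = (dR/R) / strain = 0.035 / 0.00156
GF = 22.4


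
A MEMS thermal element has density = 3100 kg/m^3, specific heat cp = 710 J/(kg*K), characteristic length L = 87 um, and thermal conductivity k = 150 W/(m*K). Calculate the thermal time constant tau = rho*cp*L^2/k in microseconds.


Step 1: Convert L to m: L = 87e-6 m
Step 2: L^2 = (87e-6)^2 = 7.569e-09 m^2
Step 3: tau = 3100 * 710 * 7.569e-09 / 150 = 1.1106246e-04 s
Step 4: Convert to microseconds (multiply by 1e6).
tau = 111.062 us


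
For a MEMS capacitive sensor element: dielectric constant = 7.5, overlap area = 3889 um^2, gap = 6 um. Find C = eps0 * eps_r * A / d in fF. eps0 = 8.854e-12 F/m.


Step 1: Convert area to m^2: A = 3889e-12 m^2
Step 2: Convert gap to m: d = 6e-6 m
Step 3: C = eps0 * eps_r * A / d
C = 8.854e-12 * 7.5 * 3889e-12 / 6e-6
Step 4: Convert to fF (multiply by 1e15).
C = 43.04 fF


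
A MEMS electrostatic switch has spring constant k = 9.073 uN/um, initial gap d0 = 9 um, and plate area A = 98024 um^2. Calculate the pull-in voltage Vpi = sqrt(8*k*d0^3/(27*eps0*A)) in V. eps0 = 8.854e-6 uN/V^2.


Step 1: Compute numerator: 8 * k * d0^3 = 8 * 9.073 * 9^3 = 52913.736
Step 2: Compute denominator: 27 * eps0 * A = 27 * 8.854e-6 * 98024 = 23.433421
Step 3: Vpi = sqrt(52913.736 / 23.433421)
Vpi = 47.52 V


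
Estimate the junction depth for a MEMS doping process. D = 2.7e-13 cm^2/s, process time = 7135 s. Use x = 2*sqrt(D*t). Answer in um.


Step 1: Compute D*t = 2.7e-13 * 7135 = 1.92645e-09 cm^2
Step 2: sqrt(D*t) = 4.3891e-05 cm
Step 3: x = 2 * 4.3891e-05 cm = 8.7782e-05 cm
Step 4: Convert to um (1 cm = 1e4 um): x = 0.878 um


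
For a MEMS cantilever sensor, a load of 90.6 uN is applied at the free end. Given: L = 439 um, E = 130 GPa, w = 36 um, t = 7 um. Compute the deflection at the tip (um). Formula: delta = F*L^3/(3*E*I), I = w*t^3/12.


Step 1: Calculate the second moment of area.
I = w * t^3 / 12 = 36 * 7^3 / 12 = 1029.0 um^4
Step 2: Convert E to consistent units (1 GPa = 1000 uN/um^2).
E = 130 GPa = 130000 uN/um^2
Step 3: Calculate tip deflection.
delta = F * L^3 / (3 * E * I)
delta = 90.6 * 439^3 / (3 * 130000 * 1029.0)
delta = 19.1004 um


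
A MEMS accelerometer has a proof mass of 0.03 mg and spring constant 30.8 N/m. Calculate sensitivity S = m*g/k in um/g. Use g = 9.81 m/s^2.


Step 1: Convert mass: m = 0.03 mg = 3.00e-08 kg
Step 2: S = m * g / k = 3.00e-08 * 9.81 / 30.8
Step 3: S = 9.56e-09 m/g
Step 4: Convert to um/g: S = 0.01 um/g


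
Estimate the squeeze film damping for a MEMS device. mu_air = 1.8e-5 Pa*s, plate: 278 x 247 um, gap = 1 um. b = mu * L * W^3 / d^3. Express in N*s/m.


Step 1: Convert to SI.
L = 278e-6 m, W = 247e-6 m, d = 1e-6 m
Step 2: W^3 = (247e-6)^3 = 1.51e-11 m^3
Step 3: d^3 = (1e-6)^3 = 1.00e-18 m^3
Step 4: b = 1.8e-5 * 278e-6 * 1.51e-11 / 1.00e-18
b = 7.54e-02 N*s/m


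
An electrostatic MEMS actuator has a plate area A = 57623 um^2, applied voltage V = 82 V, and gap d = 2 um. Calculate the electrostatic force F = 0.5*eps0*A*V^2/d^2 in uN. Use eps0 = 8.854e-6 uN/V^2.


Step 1: Identify parameters.
eps0 = 8.854e-6 uN/V^2, A = 57623 um^2, V = 82 V, d = 2 um
Step 2: Compute V^2 = 82^2 = 6724
Step 3: Compute d^2 = 2^2 = 4
Step 4: F = 0.5 * 8.854e-6 * 57623 * 6724 / 4
F = 428.818 uN


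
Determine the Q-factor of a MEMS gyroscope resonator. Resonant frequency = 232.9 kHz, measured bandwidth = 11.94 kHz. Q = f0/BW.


Step 1: Q = f0 / bandwidth
Step 2: Q = 232.9 / 11.94
Q = 19.5


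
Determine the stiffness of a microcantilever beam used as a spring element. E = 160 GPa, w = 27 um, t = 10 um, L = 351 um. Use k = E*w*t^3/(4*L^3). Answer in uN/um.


Step 1: Convert E to consistent units (1 GPa = 1000 uN/um^2).
E = 160 GPa = 160000 uN/um^2
Step 2: Compute t^3 = 10^3 = 1000
Step 3: Compute L^3 = 351^3 = 43243551
Step 4: k = 160000 * 27 * 1000 / (4 * 43243551)
k = 24.9748 uN/um


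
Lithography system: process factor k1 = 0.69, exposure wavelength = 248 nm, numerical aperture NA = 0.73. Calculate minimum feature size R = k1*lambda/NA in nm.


Step 1: Identify values: k1 = 0.69, lambda = 248 nm, NA = 0.73
Step 2: R = k1 * lambda / NA
R = 0.69 * 248 / 0.73
R = 234.4 nm


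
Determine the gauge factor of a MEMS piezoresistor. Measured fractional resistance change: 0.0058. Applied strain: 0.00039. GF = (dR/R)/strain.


Step 1: Identify values.
dR/R = 0.0058, strain = 0.00039
Step 2: GF = (dR/R) / strain = 0.0058 / 0.00039
GF = 14.9


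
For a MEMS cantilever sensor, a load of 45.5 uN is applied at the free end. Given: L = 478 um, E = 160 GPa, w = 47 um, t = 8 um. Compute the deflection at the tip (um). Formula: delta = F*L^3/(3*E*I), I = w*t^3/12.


Step 1: Calculate the second moment of area.
I = w * t^3 / 12 = 47 * 8^3 / 12 = 2005.3333 um^4
Step 2: Convert E to consistent units (1 GPa = 1000 uN/um^2).
E = 160 GPa = 160000 uN/um^2
Step 3: Calculate tip deflection.
delta = F * L^3 / (3 * E * I)
delta = 45.5 * 478^3 / (3 * 160000 * 2005.3333)
delta = 5.1626 um


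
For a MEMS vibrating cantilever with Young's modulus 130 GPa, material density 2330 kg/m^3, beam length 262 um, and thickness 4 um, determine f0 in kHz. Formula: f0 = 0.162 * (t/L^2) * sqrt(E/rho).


Step 1: Convert units to SI.
t_SI = 4e-6 m, L_SI = 262e-6 m
Step 2: Calculate sqrt(E/rho).
sqrt(130e9 / 2330) = 7469.54 m/s
Step 3: Compute f0.
f0 = 0.162 * 4e-6 / (262e-6)^2 * 7469.54 = 70512.5 Hz = 70.51 kHz


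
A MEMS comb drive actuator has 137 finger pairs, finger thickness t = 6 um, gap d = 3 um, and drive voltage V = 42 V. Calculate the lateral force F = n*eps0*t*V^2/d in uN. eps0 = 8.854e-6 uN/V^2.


Step 1: Parameters: n=137, eps0=8.854e-6 uN/V^2, t=6 um, V=42 V, d=3 um
Step 2: V^2 = 1764
Step 3: F = 137 * 8.854e-6 * 6 * 1764 / 3
F = 4.279 uN


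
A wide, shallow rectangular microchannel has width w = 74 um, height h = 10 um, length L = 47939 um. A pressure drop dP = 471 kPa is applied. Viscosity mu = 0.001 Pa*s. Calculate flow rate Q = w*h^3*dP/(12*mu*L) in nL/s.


Step 1: Convert all dimensions to SI (meters).
w = 74e-6 m, h = 10e-6 m, L = 47939e-6 m, dP = 471e3 Pa
Step 2: Q = w * h^3 * dP / (12 * mu * L)
Q = 74e-6 * (10e-6)^3 * 471e3 / (12 * 0.001 * 47939e-6) = 6.058741e-11 m^3/s
Step 3: Convert Q from m^3/s to nL/s (1 m^3 = 1e12 nL, so multiply by 1e12).
Q = 60.587 nL/s


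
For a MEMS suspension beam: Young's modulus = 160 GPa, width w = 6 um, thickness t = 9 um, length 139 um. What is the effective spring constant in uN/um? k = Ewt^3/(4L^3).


Step 1: Convert E to consistent units (1 GPa = 1000 uN/um^2).
E = 160 GPa = 160000 uN/um^2
Step 2: Compute t^3 = 9^3 = 729
Step 3: Compute L^3 = 139^3 = 2685619
Step 4: k = 160000 * 6 * 729 / (4 * 2685619)
k = 65.147 uN/um


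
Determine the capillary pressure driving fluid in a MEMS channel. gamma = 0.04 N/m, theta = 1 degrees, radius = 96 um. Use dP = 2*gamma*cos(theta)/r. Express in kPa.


Step 1: cos(1 deg) = 0.9998
Step 2: Convert r to m: r = 96e-6 m
Step 3: dP = 2 * 0.04 * 0.9998 / 96e-6 = 833.2 Pa
Step 4: Convert Pa to kPa (divide by 1000).
dP = 0.83 kPa


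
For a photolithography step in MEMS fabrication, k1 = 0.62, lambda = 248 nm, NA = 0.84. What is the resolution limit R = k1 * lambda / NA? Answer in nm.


Step 1: Identify values: k1 = 0.62, lambda = 248 nm, NA = 0.84
Step 2: R = k1 * lambda / NA
R = 0.62 * 248 / 0.84
R = 183.0 nm


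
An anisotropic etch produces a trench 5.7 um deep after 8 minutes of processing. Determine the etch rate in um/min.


Step 1: Etch rate = depth / time
Step 2: rate = 5.7 / 8
rate = 0.713 um/min
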